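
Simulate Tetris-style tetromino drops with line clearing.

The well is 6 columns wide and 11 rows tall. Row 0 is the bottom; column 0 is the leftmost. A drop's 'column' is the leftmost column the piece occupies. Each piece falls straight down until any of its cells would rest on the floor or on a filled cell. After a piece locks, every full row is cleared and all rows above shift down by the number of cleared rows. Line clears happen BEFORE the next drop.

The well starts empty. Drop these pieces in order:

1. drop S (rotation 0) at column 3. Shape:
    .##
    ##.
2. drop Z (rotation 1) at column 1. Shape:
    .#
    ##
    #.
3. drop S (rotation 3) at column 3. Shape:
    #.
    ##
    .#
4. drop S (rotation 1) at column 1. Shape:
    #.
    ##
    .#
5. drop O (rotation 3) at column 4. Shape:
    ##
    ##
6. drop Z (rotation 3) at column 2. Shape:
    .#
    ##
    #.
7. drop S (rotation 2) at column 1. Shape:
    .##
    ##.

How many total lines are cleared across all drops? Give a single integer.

Drop 1: S rot0 at col 3 lands with bottom-row=0; cleared 0 line(s) (total 0); column heights now [0 0 0 1 2 2], max=2
Drop 2: Z rot1 at col 1 lands with bottom-row=0; cleared 0 line(s) (total 0); column heights now [0 2 3 1 2 2], max=3
Drop 3: S rot3 at col 3 lands with bottom-row=2; cleared 0 line(s) (total 0); column heights now [0 2 3 5 4 2], max=5
Drop 4: S rot1 at col 1 lands with bottom-row=3; cleared 0 line(s) (total 0); column heights now [0 6 5 5 4 2], max=6
Drop 5: O rot3 at col 4 lands with bottom-row=4; cleared 0 line(s) (total 0); column heights now [0 6 5 5 6 6], max=6
Drop 6: Z rot3 at col 2 lands with bottom-row=5; cleared 0 line(s) (total 0); column heights now [0 6 7 8 6 6], max=8
Drop 7: S rot2 at col 1 lands with bottom-row=7; cleared 0 line(s) (total 0); column heights now [0 8 9 9 6 6], max=9

Answer: 0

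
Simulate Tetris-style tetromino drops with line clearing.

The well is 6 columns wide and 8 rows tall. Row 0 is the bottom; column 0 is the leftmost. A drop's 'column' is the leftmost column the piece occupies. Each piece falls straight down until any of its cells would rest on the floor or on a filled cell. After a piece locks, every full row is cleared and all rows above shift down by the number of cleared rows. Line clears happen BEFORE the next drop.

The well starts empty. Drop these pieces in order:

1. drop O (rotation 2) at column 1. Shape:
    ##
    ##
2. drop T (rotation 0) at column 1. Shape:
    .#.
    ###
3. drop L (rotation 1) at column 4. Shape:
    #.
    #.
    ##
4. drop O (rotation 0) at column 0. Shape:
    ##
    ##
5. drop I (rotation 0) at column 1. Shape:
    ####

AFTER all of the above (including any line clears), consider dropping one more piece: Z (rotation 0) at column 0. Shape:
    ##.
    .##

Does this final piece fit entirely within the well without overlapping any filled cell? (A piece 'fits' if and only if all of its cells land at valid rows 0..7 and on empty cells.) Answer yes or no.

Answer: yes

Derivation:
Drop 1: O rot2 at col 1 lands with bottom-row=0; cleared 0 line(s) (total 0); column heights now [0 2 2 0 0 0], max=2
Drop 2: T rot0 at col 1 lands with bottom-row=2; cleared 0 line(s) (total 0); column heights now [0 3 4 3 0 0], max=4
Drop 3: L rot1 at col 4 lands with bottom-row=0; cleared 0 line(s) (total 0); column heights now [0 3 4 3 3 1], max=4
Drop 4: O rot0 at col 0 lands with bottom-row=3; cleared 0 line(s) (total 0); column heights now [5 5 4 3 3 1], max=5
Drop 5: I rot0 at col 1 lands with bottom-row=5; cleared 0 line(s) (total 0); column heights now [5 6 6 6 6 1], max=6
Test piece Z rot0 at col 0 (width 3): heights before test = [5 6 6 6 6 1]; fits = True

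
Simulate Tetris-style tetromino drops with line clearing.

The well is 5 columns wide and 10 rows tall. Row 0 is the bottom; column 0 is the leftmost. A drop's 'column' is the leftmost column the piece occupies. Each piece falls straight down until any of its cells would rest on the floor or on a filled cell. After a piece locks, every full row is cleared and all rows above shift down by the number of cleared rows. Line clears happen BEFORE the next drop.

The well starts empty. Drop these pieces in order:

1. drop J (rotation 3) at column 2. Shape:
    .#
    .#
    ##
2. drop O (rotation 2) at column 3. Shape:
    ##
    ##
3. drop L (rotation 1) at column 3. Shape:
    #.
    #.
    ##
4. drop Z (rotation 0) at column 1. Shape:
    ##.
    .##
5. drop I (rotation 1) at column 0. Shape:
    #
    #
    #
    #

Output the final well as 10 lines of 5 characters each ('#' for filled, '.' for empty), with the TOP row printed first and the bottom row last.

Drop 1: J rot3 at col 2 lands with bottom-row=0; cleared 0 line(s) (total 0); column heights now [0 0 1 3 0], max=3
Drop 2: O rot2 at col 3 lands with bottom-row=3; cleared 0 line(s) (total 0); column heights now [0 0 1 5 5], max=5
Drop 3: L rot1 at col 3 lands with bottom-row=5; cleared 0 line(s) (total 0); column heights now [0 0 1 8 6], max=8
Drop 4: Z rot0 at col 1 lands with bottom-row=8; cleared 0 line(s) (total 0); column heights now [0 10 10 9 6], max=10
Drop 5: I rot1 at col 0 lands with bottom-row=0; cleared 0 line(s) (total 0); column heights now [4 10 10 9 6], max=10

Answer: .##..
..##.
...#.
...#.
...##
...##
#..##
#..#.
#..#.
#.##.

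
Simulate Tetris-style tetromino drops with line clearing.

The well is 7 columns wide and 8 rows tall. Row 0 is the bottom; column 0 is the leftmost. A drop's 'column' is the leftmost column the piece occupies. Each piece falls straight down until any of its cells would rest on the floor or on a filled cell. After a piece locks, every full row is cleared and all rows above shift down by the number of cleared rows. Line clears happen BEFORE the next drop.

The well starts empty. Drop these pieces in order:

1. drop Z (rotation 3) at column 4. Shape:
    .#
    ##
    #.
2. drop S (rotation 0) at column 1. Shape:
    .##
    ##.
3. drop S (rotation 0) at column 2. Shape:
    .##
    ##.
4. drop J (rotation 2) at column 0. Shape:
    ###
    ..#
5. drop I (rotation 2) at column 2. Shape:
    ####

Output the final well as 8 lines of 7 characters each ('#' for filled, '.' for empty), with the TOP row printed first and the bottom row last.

Answer: .......
.......
..####.
###....
..###..
..##.#.
..####.
.##.#..

Derivation:
Drop 1: Z rot3 at col 4 lands with bottom-row=0; cleared 0 line(s) (total 0); column heights now [0 0 0 0 2 3 0], max=3
Drop 2: S rot0 at col 1 lands with bottom-row=0; cleared 0 line(s) (total 0); column heights now [0 1 2 2 2 3 0], max=3
Drop 3: S rot0 at col 2 lands with bottom-row=2; cleared 0 line(s) (total 0); column heights now [0 1 3 4 4 3 0], max=4
Drop 4: J rot2 at col 0 lands with bottom-row=3; cleared 0 line(s) (total 0); column heights now [5 5 5 4 4 3 0], max=5
Drop 5: I rot2 at col 2 lands with bottom-row=5; cleared 0 line(s) (total 0); column heights now [5 5 6 6 6 6 0], max=6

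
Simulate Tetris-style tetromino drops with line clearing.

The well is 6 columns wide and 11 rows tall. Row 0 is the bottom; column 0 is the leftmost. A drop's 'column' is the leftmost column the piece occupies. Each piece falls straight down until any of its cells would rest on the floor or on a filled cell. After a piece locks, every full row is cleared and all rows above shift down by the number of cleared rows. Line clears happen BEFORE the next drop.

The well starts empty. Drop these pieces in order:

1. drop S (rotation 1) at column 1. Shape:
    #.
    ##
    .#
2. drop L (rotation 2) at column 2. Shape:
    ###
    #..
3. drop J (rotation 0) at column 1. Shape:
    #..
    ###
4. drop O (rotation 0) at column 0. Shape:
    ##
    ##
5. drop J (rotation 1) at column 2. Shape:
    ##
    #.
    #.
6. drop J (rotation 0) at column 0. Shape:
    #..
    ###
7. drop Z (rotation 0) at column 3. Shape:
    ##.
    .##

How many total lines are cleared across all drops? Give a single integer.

Answer: 1

Derivation:
Drop 1: S rot1 at col 1 lands with bottom-row=0; cleared 0 line(s) (total 0); column heights now [0 3 2 0 0 0], max=3
Drop 2: L rot2 at col 2 lands with bottom-row=2; cleared 0 line(s) (total 0); column heights now [0 3 4 4 4 0], max=4
Drop 3: J rot0 at col 1 lands with bottom-row=4; cleared 0 line(s) (total 0); column heights now [0 6 5 5 4 0], max=6
Drop 4: O rot0 at col 0 lands with bottom-row=6; cleared 0 line(s) (total 0); column heights now [8 8 5 5 4 0], max=8
Drop 5: J rot1 at col 2 lands with bottom-row=5; cleared 0 line(s) (total 0); column heights now [8 8 8 8 4 0], max=8
Drop 6: J rot0 at col 0 lands with bottom-row=8; cleared 0 line(s) (total 0); column heights now [10 9 9 8 4 0], max=10
Drop 7: Z rot0 at col 3 lands with bottom-row=7; cleared 1 line(s) (total 1); column heights now [9 8 8 8 8 0], max=9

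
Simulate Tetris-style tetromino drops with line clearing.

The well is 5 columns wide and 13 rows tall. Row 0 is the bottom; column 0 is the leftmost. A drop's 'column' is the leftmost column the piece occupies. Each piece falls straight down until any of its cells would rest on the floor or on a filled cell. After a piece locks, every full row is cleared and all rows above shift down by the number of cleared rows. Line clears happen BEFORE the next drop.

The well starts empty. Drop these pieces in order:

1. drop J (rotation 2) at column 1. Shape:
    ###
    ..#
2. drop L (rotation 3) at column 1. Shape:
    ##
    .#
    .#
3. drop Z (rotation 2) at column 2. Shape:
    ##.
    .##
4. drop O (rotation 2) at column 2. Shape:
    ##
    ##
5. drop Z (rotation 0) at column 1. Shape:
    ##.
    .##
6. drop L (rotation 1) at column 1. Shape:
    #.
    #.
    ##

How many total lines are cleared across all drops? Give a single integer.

Answer: 0

Derivation:
Drop 1: J rot2 at col 1 lands with bottom-row=0; cleared 0 line(s) (total 0); column heights now [0 2 2 2 0], max=2
Drop 2: L rot3 at col 1 lands with bottom-row=2; cleared 0 line(s) (total 0); column heights now [0 5 5 2 0], max=5
Drop 3: Z rot2 at col 2 lands with bottom-row=4; cleared 0 line(s) (total 0); column heights now [0 5 6 6 5], max=6
Drop 4: O rot2 at col 2 lands with bottom-row=6; cleared 0 line(s) (total 0); column heights now [0 5 8 8 5], max=8
Drop 5: Z rot0 at col 1 lands with bottom-row=8; cleared 0 line(s) (total 0); column heights now [0 10 10 9 5], max=10
Drop 6: L rot1 at col 1 lands with bottom-row=10; cleared 0 line(s) (total 0); column heights now [0 13 11 9 5], max=13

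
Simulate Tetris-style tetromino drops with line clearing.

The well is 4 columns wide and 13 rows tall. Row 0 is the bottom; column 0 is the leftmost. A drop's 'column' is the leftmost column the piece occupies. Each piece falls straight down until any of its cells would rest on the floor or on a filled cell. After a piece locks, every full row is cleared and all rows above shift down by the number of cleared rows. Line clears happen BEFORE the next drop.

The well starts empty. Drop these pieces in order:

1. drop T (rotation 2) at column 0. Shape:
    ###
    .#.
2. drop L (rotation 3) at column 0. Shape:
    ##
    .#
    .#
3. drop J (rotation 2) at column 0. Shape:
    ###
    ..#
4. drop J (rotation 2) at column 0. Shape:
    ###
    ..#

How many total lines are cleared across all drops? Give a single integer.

Answer: 0

Derivation:
Drop 1: T rot2 at col 0 lands with bottom-row=0; cleared 0 line(s) (total 0); column heights now [2 2 2 0], max=2
Drop 2: L rot3 at col 0 lands with bottom-row=2; cleared 0 line(s) (total 0); column heights now [5 5 2 0], max=5
Drop 3: J rot2 at col 0 lands with bottom-row=4; cleared 0 line(s) (total 0); column heights now [6 6 6 0], max=6
Drop 4: J rot2 at col 0 lands with bottom-row=6; cleared 0 line(s) (total 0); column heights now [8 8 8 0], max=8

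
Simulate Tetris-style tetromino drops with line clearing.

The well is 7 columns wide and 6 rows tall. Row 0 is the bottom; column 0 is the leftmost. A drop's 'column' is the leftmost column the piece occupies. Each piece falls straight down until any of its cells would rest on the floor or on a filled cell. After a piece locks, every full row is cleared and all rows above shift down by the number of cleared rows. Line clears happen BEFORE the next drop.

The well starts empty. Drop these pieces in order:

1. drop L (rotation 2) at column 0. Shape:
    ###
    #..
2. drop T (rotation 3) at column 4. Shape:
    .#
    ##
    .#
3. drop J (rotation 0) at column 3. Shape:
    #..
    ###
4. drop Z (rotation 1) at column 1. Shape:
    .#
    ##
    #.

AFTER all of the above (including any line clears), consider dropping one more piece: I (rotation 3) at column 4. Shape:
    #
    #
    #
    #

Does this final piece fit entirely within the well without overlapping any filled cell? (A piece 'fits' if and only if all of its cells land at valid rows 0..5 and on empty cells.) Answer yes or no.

Drop 1: L rot2 at col 0 lands with bottom-row=0; cleared 0 line(s) (total 0); column heights now [2 2 2 0 0 0 0], max=2
Drop 2: T rot3 at col 4 lands with bottom-row=0; cleared 0 line(s) (total 0); column heights now [2 2 2 0 2 3 0], max=3
Drop 3: J rot0 at col 3 lands with bottom-row=3; cleared 0 line(s) (total 0); column heights now [2 2 2 5 4 4 0], max=5
Drop 4: Z rot1 at col 1 lands with bottom-row=2; cleared 0 line(s) (total 0); column heights now [2 4 5 5 4 4 0], max=5
Test piece I rot3 at col 4 (width 1): heights before test = [2 4 5 5 4 4 0]; fits = False

Answer: no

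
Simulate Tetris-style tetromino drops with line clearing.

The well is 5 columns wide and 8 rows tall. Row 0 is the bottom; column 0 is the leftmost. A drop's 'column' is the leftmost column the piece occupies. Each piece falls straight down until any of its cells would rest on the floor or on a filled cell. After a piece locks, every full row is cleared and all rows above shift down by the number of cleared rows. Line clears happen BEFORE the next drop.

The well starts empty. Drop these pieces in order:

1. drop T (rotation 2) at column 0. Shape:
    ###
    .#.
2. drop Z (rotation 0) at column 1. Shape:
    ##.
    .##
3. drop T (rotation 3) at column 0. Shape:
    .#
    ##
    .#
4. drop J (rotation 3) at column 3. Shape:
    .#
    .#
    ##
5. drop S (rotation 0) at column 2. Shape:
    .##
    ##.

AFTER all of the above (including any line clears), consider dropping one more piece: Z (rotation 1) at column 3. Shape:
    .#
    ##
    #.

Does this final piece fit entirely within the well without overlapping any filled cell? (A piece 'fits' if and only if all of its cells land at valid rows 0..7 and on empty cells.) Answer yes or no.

Drop 1: T rot2 at col 0 lands with bottom-row=0; cleared 0 line(s) (total 0); column heights now [2 2 2 0 0], max=2
Drop 2: Z rot0 at col 1 lands with bottom-row=2; cleared 0 line(s) (total 0); column heights now [2 4 4 3 0], max=4
Drop 3: T rot3 at col 0 lands with bottom-row=4; cleared 0 line(s) (total 0); column heights now [6 7 4 3 0], max=7
Drop 4: J rot3 at col 3 lands with bottom-row=3; cleared 0 line(s) (total 0); column heights now [6 7 4 4 6], max=7
Drop 5: S rot0 at col 2 lands with bottom-row=5; cleared 1 line(s) (total 1); column heights now [2 6 4 6 6], max=6
Test piece Z rot1 at col 3 (width 2): heights before test = [2 6 4 6 6]; fits = False

Answer: no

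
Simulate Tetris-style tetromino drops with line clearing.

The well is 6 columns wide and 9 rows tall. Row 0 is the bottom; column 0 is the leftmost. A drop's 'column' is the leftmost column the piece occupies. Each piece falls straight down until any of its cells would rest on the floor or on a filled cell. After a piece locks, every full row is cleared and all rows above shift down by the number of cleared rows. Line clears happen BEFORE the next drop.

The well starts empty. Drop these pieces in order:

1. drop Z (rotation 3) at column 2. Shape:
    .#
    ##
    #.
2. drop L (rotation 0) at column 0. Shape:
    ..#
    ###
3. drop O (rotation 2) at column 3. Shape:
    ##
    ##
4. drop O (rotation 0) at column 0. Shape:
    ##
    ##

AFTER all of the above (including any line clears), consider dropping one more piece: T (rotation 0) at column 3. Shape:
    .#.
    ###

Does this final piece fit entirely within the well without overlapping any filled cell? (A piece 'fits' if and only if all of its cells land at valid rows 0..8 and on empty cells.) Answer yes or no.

Drop 1: Z rot3 at col 2 lands with bottom-row=0; cleared 0 line(s) (total 0); column heights now [0 0 2 3 0 0], max=3
Drop 2: L rot0 at col 0 lands with bottom-row=2; cleared 0 line(s) (total 0); column heights now [3 3 4 3 0 0], max=4
Drop 3: O rot2 at col 3 lands with bottom-row=3; cleared 0 line(s) (total 0); column heights now [3 3 4 5 5 0], max=5
Drop 4: O rot0 at col 0 lands with bottom-row=3; cleared 0 line(s) (total 0); column heights now [5 5 4 5 5 0], max=5
Test piece T rot0 at col 3 (width 3): heights before test = [5 5 4 5 5 0]; fits = True

Answer: yes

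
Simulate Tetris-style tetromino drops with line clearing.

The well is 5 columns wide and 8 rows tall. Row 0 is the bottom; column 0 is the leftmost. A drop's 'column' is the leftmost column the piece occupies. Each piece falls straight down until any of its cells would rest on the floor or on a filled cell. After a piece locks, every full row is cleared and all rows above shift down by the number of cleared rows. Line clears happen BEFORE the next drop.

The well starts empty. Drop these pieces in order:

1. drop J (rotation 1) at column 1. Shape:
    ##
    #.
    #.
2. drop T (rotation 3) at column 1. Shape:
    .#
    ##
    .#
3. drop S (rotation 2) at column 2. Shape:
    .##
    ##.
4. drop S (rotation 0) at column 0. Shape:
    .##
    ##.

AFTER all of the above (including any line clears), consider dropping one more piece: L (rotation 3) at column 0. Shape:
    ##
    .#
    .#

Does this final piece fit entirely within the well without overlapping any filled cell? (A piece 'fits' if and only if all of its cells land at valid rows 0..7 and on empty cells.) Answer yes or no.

Answer: no

Derivation:
Drop 1: J rot1 at col 1 lands with bottom-row=0; cleared 0 line(s) (total 0); column heights now [0 3 3 0 0], max=3
Drop 2: T rot3 at col 1 lands with bottom-row=3; cleared 0 line(s) (total 0); column heights now [0 5 6 0 0], max=6
Drop 3: S rot2 at col 2 lands with bottom-row=6; cleared 0 line(s) (total 0); column heights now [0 5 7 8 8], max=8
Drop 4: S rot0 at col 0 lands with bottom-row=6; cleared 0 line(s) (total 0); column heights now [7 8 8 8 8], max=8
Test piece L rot3 at col 0 (width 2): heights before test = [7 8 8 8 8]; fits = False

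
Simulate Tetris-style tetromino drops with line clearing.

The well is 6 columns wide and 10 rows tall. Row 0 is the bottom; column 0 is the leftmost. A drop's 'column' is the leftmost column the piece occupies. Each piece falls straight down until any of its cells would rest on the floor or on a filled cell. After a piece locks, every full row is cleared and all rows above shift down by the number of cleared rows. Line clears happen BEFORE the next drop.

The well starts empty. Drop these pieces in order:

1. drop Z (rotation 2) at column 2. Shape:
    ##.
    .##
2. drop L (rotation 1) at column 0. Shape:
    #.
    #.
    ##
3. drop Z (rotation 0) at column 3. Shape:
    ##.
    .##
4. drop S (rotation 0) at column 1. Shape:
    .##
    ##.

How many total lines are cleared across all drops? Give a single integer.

Answer: 0

Derivation:
Drop 1: Z rot2 at col 2 lands with bottom-row=0; cleared 0 line(s) (total 0); column heights now [0 0 2 2 1 0], max=2
Drop 2: L rot1 at col 0 lands with bottom-row=0; cleared 0 line(s) (total 0); column heights now [3 1 2 2 1 0], max=3
Drop 3: Z rot0 at col 3 lands with bottom-row=1; cleared 0 line(s) (total 0); column heights now [3 1 2 3 3 2], max=3
Drop 4: S rot0 at col 1 lands with bottom-row=2; cleared 0 line(s) (total 0); column heights now [3 3 4 4 3 2], max=4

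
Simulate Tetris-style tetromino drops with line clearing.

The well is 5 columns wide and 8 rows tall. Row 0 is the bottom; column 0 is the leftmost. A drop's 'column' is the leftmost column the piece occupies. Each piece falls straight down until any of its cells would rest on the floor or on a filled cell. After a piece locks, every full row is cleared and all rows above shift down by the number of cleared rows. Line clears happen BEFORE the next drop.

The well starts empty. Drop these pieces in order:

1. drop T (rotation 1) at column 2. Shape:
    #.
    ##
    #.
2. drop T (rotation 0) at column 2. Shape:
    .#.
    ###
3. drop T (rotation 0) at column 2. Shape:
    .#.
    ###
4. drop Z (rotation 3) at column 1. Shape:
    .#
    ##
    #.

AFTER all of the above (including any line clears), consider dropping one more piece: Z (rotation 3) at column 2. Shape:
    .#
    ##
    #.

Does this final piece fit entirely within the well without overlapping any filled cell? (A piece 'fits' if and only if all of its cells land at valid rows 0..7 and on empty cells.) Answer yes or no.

Answer: no

Derivation:
Drop 1: T rot1 at col 2 lands with bottom-row=0; cleared 0 line(s) (total 0); column heights now [0 0 3 2 0], max=3
Drop 2: T rot0 at col 2 lands with bottom-row=3; cleared 0 line(s) (total 0); column heights now [0 0 4 5 4], max=5
Drop 3: T rot0 at col 2 lands with bottom-row=5; cleared 0 line(s) (total 0); column heights now [0 0 6 7 6], max=7
Drop 4: Z rot3 at col 1 lands with bottom-row=5; cleared 0 line(s) (total 0); column heights now [0 7 8 7 6], max=8
Test piece Z rot3 at col 2 (width 2): heights before test = [0 7 8 7 6]; fits = False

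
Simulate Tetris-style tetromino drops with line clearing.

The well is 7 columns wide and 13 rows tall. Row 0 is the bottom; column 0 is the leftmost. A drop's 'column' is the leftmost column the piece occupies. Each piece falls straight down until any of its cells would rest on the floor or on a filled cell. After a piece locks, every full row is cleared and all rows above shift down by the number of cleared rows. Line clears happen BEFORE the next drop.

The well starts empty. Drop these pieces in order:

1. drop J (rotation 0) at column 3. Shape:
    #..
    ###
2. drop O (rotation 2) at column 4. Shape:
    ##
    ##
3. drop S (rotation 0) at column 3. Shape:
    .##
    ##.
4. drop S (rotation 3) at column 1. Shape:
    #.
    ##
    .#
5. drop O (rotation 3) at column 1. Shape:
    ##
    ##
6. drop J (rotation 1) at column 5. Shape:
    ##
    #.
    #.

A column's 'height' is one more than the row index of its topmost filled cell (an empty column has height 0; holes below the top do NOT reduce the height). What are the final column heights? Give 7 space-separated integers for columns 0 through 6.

Answer: 0 5 5 4 5 8 8

Derivation:
Drop 1: J rot0 at col 3 lands with bottom-row=0; cleared 0 line(s) (total 0); column heights now [0 0 0 2 1 1 0], max=2
Drop 2: O rot2 at col 4 lands with bottom-row=1; cleared 0 line(s) (total 0); column heights now [0 0 0 2 3 3 0], max=3
Drop 3: S rot0 at col 3 lands with bottom-row=3; cleared 0 line(s) (total 0); column heights now [0 0 0 4 5 5 0], max=5
Drop 4: S rot3 at col 1 lands with bottom-row=0; cleared 0 line(s) (total 0); column heights now [0 3 2 4 5 5 0], max=5
Drop 5: O rot3 at col 1 lands with bottom-row=3; cleared 0 line(s) (total 0); column heights now [0 5 5 4 5 5 0], max=5
Drop 6: J rot1 at col 5 lands with bottom-row=5; cleared 0 line(s) (total 0); column heights now [0 5 5 4 5 8 8], max=8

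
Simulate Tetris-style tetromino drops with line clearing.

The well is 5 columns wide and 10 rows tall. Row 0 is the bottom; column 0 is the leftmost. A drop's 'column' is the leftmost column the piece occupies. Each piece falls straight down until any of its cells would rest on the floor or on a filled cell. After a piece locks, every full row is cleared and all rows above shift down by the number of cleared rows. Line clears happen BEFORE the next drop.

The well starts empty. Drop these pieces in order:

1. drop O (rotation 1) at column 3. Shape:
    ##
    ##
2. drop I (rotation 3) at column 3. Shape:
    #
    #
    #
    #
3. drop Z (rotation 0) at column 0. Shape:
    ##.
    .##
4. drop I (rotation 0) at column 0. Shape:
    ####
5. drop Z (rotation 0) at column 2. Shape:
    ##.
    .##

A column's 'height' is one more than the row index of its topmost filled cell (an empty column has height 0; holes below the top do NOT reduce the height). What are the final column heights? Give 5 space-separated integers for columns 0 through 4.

Drop 1: O rot1 at col 3 lands with bottom-row=0; cleared 0 line(s) (total 0); column heights now [0 0 0 2 2], max=2
Drop 2: I rot3 at col 3 lands with bottom-row=2; cleared 0 line(s) (total 0); column heights now [0 0 0 6 2], max=6
Drop 3: Z rot0 at col 0 lands with bottom-row=0; cleared 0 line(s) (total 0); column heights now [2 2 1 6 2], max=6
Drop 4: I rot0 at col 0 lands with bottom-row=6; cleared 0 line(s) (total 0); column heights now [7 7 7 7 2], max=7
Drop 5: Z rot0 at col 2 lands with bottom-row=7; cleared 0 line(s) (total 0); column heights now [7 7 9 9 8], max=9

Answer: 7 7 9 9 8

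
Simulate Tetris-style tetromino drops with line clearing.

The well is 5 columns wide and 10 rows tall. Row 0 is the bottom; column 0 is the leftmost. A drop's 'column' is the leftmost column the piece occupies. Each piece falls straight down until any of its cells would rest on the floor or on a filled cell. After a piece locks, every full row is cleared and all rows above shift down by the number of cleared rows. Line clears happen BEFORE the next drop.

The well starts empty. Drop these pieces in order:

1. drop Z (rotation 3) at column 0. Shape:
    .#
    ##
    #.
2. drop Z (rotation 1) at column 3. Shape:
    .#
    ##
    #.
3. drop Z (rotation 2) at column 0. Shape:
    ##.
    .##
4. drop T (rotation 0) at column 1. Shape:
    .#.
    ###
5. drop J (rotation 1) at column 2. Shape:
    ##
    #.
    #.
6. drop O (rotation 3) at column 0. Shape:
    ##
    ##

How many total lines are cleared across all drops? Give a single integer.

Drop 1: Z rot3 at col 0 lands with bottom-row=0; cleared 0 line(s) (total 0); column heights now [2 3 0 0 0], max=3
Drop 2: Z rot1 at col 3 lands with bottom-row=0; cleared 0 line(s) (total 0); column heights now [2 3 0 2 3], max=3
Drop 3: Z rot2 at col 0 lands with bottom-row=3; cleared 0 line(s) (total 0); column heights now [5 5 4 2 3], max=5
Drop 4: T rot0 at col 1 lands with bottom-row=5; cleared 0 line(s) (total 0); column heights now [5 6 7 6 3], max=7
Drop 5: J rot1 at col 2 lands with bottom-row=7; cleared 0 line(s) (total 0); column heights now [5 6 10 10 3], max=10
Drop 6: O rot3 at col 0 lands with bottom-row=6; cleared 0 line(s) (total 0); column heights now [8 8 10 10 3], max=10

Answer: 0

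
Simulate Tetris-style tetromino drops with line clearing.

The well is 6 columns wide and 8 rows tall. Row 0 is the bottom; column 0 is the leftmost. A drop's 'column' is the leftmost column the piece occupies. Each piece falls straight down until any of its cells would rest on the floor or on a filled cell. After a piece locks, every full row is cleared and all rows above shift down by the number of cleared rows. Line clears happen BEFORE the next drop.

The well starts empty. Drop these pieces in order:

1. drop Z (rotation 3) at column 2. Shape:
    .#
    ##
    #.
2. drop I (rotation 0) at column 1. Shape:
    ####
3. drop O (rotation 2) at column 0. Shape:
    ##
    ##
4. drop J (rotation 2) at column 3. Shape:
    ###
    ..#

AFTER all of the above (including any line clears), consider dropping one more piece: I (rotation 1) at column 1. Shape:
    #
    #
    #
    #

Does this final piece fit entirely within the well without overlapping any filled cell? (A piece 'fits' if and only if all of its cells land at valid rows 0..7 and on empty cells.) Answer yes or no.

Answer: no

Derivation:
Drop 1: Z rot3 at col 2 lands with bottom-row=0; cleared 0 line(s) (total 0); column heights now [0 0 2 3 0 0], max=3
Drop 2: I rot0 at col 1 lands with bottom-row=3; cleared 0 line(s) (total 0); column heights now [0 4 4 4 4 0], max=4
Drop 3: O rot2 at col 0 lands with bottom-row=4; cleared 0 line(s) (total 0); column heights now [6 6 4 4 4 0], max=6
Drop 4: J rot2 at col 3 lands with bottom-row=3; cleared 0 line(s) (total 0); column heights now [6 6 4 5 5 5], max=6
Test piece I rot1 at col 1 (width 1): heights before test = [6 6 4 5 5 5]; fits = False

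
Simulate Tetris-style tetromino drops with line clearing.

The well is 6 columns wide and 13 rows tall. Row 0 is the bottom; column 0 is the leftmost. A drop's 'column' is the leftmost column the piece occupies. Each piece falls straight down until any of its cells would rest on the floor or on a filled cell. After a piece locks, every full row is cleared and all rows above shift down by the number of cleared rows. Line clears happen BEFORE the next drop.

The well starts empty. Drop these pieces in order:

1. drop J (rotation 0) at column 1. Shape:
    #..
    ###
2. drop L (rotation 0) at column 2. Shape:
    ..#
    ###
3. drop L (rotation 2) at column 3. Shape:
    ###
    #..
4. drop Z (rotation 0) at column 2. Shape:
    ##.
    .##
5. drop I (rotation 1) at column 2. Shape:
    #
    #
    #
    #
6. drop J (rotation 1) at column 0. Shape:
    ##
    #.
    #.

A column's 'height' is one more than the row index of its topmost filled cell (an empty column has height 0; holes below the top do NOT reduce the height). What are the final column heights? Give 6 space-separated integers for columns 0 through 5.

Drop 1: J rot0 at col 1 lands with bottom-row=0; cleared 0 line(s) (total 0); column heights now [0 2 1 1 0 0], max=2
Drop 2: L rot0 at col 2 lands with bottom-row=1; cleared 0 line(s) (total 0); column heights now [0 2 2 2 3 0], max=3
Drop 3: L rot2 at col 3 lands with bottom-row=2; cleared 0 line(s) (total 0); column heights now [0 2 2 4 4 4], max=4
Drop 4: Z rot0 at col 2 lands with bottom-row=4; cleared 0 line(s) (total 0); column heights now [0 2 6 6 5 4], max=6
Drop 5: I rot1 at col 2 lands with bottom-row=6; cleared 0 line(s) (total 0); column heights now [0 2 10 6 5 4], max=10
Drop 6: J rot1 at col 0 lands with bottom-row=0; cleared 0 line(s) (total 0); column heights now [3 3 10 6 5 4], max=10

Answer: 3 3 10 6 5 4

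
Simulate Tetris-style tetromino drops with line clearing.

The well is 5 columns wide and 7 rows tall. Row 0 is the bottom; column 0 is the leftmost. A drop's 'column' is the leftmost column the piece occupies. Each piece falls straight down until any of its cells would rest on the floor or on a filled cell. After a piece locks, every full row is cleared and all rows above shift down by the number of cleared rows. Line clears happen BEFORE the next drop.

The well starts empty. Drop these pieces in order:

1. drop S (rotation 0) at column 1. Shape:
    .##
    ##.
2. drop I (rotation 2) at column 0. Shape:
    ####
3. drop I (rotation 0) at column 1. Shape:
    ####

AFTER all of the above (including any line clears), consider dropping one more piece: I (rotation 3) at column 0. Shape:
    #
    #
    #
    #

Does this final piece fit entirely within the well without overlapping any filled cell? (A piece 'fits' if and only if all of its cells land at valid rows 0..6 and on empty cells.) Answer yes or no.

Drop 1: S rot0 at col 1 lands with bottom-row=0; cleared 0 line(s) (total 0); column heights now [0 1 2 2 0], max=2
Drop 2: I rot2 at col 0 lands with bottom-row=2; cleared 0 line(s) (total 0); column heights now [3 3 3 3 0], max=3
Drop 3: I rot0 at col 1 lands with bottom-row=3; cleared 0 line(s) (total 0); column heights now [3 4 4 4 4], max=4
Test piece I rot3 at col 0 (width 1): heights before test = [3 4 4 4 4]; fits = True

Answer: yes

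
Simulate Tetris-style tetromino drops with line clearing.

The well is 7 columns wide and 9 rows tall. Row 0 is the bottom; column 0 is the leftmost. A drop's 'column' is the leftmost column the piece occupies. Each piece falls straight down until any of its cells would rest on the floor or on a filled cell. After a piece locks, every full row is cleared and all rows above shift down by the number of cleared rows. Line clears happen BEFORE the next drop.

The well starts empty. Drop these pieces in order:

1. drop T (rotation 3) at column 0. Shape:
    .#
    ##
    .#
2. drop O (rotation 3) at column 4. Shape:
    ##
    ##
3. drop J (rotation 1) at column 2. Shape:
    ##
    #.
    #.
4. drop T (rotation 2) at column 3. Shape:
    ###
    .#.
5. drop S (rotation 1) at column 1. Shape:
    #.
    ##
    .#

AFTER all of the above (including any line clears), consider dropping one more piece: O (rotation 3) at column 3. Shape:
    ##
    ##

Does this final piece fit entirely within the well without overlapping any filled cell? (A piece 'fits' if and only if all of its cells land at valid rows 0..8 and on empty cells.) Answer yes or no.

Answer: yes

Derivation:
Drop 1: T rot3 at col 0 lands with bottom-row=0; cleared 0 line(s) (total 0); column heights now [2 3 0 0 0 0 0], max=3
Drop 2: O rot3 at col 4 lands with bottom-row=0; cleared 0 line(s) (total 0); column heights now [2 3 0 0 2 2 0], max=3
Drop 3: J rot1 at col 2 lands with bottom-row=0; cleared 0 line(s) (total 0); column heights now [2 3 3 3 2 2 0], max=3
Drop 4: T rot2 at col 3 lands with bottom-row=2; cleared 0 line(s) (total 0); column heights now [2 3 3 4 4 4 0], max=4
Drop 5: S rot1 at col 1 lands with bottom-row=3; cleared 0 line(s) (total 0); column heights now [2 6 5 4 4 4 0], max=6
Test piece O rot3 at col 3 (width 2): heights before test = [2 6 5 4 4 4 0]; fits = True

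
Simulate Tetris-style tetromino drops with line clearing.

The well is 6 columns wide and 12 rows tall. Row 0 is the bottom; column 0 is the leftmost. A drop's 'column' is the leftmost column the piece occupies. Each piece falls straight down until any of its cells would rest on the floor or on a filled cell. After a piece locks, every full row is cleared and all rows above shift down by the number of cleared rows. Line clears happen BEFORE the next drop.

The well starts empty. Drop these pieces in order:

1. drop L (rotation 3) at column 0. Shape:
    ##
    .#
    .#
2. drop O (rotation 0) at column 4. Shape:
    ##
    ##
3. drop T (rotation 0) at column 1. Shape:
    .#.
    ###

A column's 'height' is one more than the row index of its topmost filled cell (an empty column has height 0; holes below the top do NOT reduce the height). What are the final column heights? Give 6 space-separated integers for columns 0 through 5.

Answer: 3 4 5 4 2 2

Derivation:
Drop 1: L rot3 at col 0 lands with bottom-row=0; cleared 0 line(s) (total 0); column heights now [3 3 0 0 0 0], max=3
Drop 2: O rot0 at col 4 lands with bottom-row=0; cleared 0 line(s) (total 0); column heights now [3 3 0 0 2 2], max=3
Drop 3: T rot0 at col 1 lands with bottom-row=3; cleared 0 line(s) (total 0); column heights now [3 4 5 4 2 2], max=5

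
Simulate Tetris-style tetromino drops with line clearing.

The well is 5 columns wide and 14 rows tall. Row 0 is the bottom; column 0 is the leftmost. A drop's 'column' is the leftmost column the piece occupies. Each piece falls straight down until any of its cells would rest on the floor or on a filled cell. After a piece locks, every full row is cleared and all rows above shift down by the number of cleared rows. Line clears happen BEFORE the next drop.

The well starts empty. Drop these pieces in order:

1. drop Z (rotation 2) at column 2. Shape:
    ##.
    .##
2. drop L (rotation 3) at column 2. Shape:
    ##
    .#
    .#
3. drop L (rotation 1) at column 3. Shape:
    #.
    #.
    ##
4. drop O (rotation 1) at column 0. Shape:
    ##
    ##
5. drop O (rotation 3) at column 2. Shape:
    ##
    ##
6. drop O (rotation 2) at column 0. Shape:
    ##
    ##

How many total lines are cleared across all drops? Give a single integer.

Answer: 0

Derivation:
Drop 1: Z rot2 at col 2 lands with bottom-row=0; cleared 0 line(s) (total 0); column heights now [0 0 2 2 1], max=2
Drop 2: L rot3 at col 2 lands with bottom-row=2; cleared 0 line(s) (total 0); column heights now [0 0 5 5 1], max=5
Drop 3: L rot1 at col 3 lands with bottom-row=5; cleared 0 line(s) (total 0); column heights now [0 0 5 8 6], max=8
Drop 4: O rot1 at col 0 lands with bottom-row=0; cleared 0 line(s) (total 0); column heights now [2 2 5 8 6], max=8
Drop 5: O rot3 at col 2 lands with bottom-row=8; cleared 0 line(s) (total 0); column heights now [2 2 10 10 6], max=10
Drop 6: O rot2 at col 0 lands with bottom-row=2; cleared 0 line(s) (total 0); column heights now [4 4 10 10 6], max=10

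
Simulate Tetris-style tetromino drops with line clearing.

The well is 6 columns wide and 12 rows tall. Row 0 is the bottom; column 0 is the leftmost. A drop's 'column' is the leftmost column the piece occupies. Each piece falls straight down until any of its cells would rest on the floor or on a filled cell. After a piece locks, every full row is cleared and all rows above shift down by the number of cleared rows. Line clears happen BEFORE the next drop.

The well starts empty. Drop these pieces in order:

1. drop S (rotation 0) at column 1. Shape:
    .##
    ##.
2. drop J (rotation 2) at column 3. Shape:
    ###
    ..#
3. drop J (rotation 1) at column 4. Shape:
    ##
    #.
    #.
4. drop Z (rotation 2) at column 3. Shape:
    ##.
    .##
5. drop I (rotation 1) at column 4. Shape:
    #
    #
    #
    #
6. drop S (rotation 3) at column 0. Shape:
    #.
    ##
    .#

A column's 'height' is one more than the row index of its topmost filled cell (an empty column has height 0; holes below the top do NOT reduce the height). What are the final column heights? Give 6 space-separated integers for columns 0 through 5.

Drop 1: S rot0 at col 1 lands with bottom-row=0; cleared 0 line(s) (total 0); column heights now [0 1 2 2 0 0], max=2
Drop 2: J rot2 at col 3 lands with bottom-row=1; cleared 0 line(s) (total 0); column heights now [0 1 2 3 3 3], max=3
Drop 3: J rot1 at col 4 lands with bottom-row=3; cleared 0 line(s) (total 0); column heights now [0 1 2 3 6 6], max=6
Drop 4: Z rot2 at col 3 lands with bottom-row=6; cleared 0 line(s) (total 0); column heights now [0 1 2 8 8 7], max=8
Drop 5: I rot1 at col 4 lands with bottom-row=8; cleared 0 line(s) (total 0); column heights now [0 1 2 8 12 7], max=12
Drop 6: S rot3 at col 0 lands with bottom-row=1; cleared 0 line(s) (total 0); column heights now [4 3 2 8 12 7], max=12

Answer: 4 3 2 8 12 7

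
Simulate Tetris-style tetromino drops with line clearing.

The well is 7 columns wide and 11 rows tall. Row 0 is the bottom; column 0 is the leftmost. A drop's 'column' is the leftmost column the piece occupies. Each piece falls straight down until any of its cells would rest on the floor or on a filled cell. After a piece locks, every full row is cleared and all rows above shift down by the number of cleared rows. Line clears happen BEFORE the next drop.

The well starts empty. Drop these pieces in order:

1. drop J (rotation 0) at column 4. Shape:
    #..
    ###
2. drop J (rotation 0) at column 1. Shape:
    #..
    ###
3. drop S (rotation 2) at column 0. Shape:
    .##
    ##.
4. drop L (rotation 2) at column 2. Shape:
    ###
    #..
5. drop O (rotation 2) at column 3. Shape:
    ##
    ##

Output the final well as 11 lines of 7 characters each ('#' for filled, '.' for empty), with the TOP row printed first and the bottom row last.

Drop 1: J rot0 at col 4 lands with bottom-row=0; cleared 0 line(s) (total 0); column heights now [0 0 0 0 2 1 1], max=2
Drop 2: J rot0 at col 1 lands with bottom-row=0; cleared 0 line(s) (total 0); column heights now [0 2 1 1 2 1 1], max=2
Drop 3: S rot2 at col 0 lands with bottom-row=2; cleared 0 line(s) (total 0); column heights now [3 4 4 1 2 1 1], max=4
Drop 4: L rot2 at col 2 lands with bottom-row=4; cleared 0 line(s) (total 0); column heights now [3 4 6 6 6 1 1], max=6
Drop 5: O rot2 at col 3 lands with bottom-row=6; cleared 0 line(s) (total 0); column heights now [3 4 6 8 8 1 1], max=8

Answer: .......
.......
.......
...##..
...##..
..###..
..#....
.##....
##.....
.#..#..
.######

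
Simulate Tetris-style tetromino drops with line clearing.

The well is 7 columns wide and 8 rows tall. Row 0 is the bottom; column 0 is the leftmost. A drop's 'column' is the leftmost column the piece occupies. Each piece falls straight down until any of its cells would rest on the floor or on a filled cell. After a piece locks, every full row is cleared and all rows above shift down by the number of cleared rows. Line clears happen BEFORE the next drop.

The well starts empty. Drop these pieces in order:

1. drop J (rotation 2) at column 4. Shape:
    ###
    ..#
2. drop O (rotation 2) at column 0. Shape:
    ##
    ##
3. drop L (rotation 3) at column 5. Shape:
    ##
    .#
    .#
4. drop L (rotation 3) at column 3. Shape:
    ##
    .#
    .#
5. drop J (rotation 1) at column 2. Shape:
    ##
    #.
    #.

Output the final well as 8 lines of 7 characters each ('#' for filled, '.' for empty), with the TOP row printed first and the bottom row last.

Drop 1: J rot2 at col 4 lands with bottom-row=0; cleared 0 line(s) (total 0); column heights now [0 0 0 0 2 2 2], max=2
Drop 2: O rot2 at col 0 lands with bottom-row=0; cleared 0 line(s) (total 0); column heights now [2 2 0 0 2 2 2], max=2
Drop 3: L rot3 at col 5 lands with bottom-row=2; cleared 0 line(s) (total 0); column heights now [2 2 0 0 2 5 5], max=5
Drop 4: L rot3 at col 3 lands with bottom-row=2; cleared 0 line(s) (total 0); column heights now [2 2 0 5 5 5 5], max=5
Drop 5: J rot1 at col 2 lands with bottom-row=3; cleared 0 line(s) (total 0); column heights now [2 2 6 6 5 5 5], max=6

Answer: .......
.......
..##...
..#####
..#.#.#
....#.#
##..###
##....#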